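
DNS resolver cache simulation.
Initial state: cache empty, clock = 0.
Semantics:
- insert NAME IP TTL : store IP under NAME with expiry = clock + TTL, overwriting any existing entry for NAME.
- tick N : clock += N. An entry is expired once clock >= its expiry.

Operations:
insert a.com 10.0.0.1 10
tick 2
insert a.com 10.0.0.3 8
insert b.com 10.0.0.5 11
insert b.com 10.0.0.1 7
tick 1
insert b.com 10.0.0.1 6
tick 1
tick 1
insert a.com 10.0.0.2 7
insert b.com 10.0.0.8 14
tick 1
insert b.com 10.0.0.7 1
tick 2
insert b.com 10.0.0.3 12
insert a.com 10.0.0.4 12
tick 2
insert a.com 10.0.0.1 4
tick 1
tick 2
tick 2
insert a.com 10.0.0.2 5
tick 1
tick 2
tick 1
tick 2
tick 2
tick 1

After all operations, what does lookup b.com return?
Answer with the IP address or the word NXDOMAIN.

Op 1: insert a.com -> 10.0.0.1 (expiry=0+10=10). clock=0
Op 2: tick 2 -> clock=2.
Op 3: insert a.com -> 10.0.0.3 (expiry=2+8=10). clock=2
Op 4: insert b.com -> 10.0.0.5 (expiry=2+11=13). clock=2
Op 5: insert b.com -> 10.0.0.1 (expiry=2+7=9). clock=2
Op 6: tick 1 -> clock=3.
Op 7: insert b.com -> 10.0.0.1 (expiry=3+6=9). clock=3
Op 8: tick 1 -> clock=4.
Op 9: tick 1 -> clock=5.
Op 10: insert a.com -> 10.0.0.2 (expiry=5+7=12). clock=5
Op 11: insert b.com -> 10.0.0.8 (expiry=5+14=19). clock=5
Op 12: tick 1 -> clock=6.
Op 13: insert b.com -> 10.0.0.7 (expiry=6+1=7). clock=6
Op 14: tick 2 -> clock=8. purged={b.com}
Op 15: insert b.com -> 10.0.0.3 (expiry=8+12=20). clock=8
Op 16: insert a.com -> 10.0.0.4 (expiry=8+12=20). clock=8
Op 17: tick 2 -> clock=10.
Op 18: insert a.com -> 10.0.0.1 (expiry=10+4=14). clock=10
Op 19: tick 1 -> clock=11.
Op 20: tick 2 -> clock=13.
Op 21: tick 2 -> clock=15. purged={a.com}
Op 22: insert a.com -> 10.0.0.2 (expiry=15+5=20). clock=15
Op 23: tick 1 -> clock=16.
Op 24: tick 2 -> clock=18.
Op 25: tick 1 -> clock=19.
Op 26: tick 2 -> clock=21. purged={a.com,b.com}
Op 27: tick 2 -> clock=23.
Op 28: tick 1 -> clock=24.
lookup b.com: not in cache (expired or never inserted)

Answer: NXDOMAIN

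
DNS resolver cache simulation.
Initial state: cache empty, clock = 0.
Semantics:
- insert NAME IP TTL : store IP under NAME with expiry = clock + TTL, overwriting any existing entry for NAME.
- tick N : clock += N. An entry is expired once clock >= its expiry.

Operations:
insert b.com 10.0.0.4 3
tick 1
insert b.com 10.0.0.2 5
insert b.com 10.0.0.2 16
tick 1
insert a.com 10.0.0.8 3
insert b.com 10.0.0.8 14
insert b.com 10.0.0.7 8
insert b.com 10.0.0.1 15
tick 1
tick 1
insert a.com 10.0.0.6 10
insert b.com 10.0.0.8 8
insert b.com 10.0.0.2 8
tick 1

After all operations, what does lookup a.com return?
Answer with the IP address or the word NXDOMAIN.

Answer: 10.0.0.6

Derivation:
Op 1: insert b.com -> 10.0.0.4 (expiry=0+3=3). clock=0
Op 2: tick 1 -> clock=1.
Op 3: insert b.com -> 10.0.0.2 (expiry=1+5=6). clock=1
Op 4: insert b.com -> 10.0.0.2 (expiry=1+16=17). clock=1
Op 5: tick 1 -> clock=2.
Op 6: insert a.com -> 10.0.0.8 (expiry=2+3=5). clock=2
Op 7: insert b.com -> 10.0.0.8 (expiry=2+14=16). clock=2
Op 8: insert b.com -> 10.0.0.7 (expiry=2+8=10). clock=2
Op 9: insert b.com -> 10.0.0.1 (expiry=2+15=17). clock=2
Op 10: tick 1 -> clock=3.
Op 11: tick 1 -> clock=4.
Op 12: insert a.com -> 10.0.0.6 (expiry=4+10=14). clock=4
Op 13: insert b.com -> 10.0.0.8 (expiry=4+8=12). clock=4
Op 14: insert b.com -> 10.0.0.2 (expiry=4+8=12). clock=4
Op 15: tick 1 -> clock=5.
lookup a.com: present, ip=10.0.0.6 expiry=14 > clock=5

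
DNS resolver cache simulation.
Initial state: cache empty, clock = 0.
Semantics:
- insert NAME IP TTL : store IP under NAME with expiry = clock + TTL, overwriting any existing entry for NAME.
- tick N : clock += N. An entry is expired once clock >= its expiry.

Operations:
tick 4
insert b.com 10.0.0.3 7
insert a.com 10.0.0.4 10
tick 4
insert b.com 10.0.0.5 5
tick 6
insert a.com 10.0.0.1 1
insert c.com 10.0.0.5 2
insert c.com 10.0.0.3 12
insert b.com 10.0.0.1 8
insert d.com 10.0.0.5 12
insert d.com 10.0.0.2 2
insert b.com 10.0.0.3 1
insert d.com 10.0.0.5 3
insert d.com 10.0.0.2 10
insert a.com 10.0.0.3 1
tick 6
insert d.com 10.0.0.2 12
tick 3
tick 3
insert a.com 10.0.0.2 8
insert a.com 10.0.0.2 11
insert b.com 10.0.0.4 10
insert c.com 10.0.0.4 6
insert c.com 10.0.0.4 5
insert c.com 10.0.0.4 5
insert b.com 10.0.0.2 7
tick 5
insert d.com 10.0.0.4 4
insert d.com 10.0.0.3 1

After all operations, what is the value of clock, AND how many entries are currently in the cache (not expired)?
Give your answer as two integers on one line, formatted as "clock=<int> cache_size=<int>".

Op 1: tick 4 -> clock=4.
Op 2: insert b.com -> 10.0.0.3 (expiry=4+7=11). clock=4
Op 3: insert a.com -> 10.0.0.4 (expiry=4+10=14). clock=4
Op 4: tick 4 -> clock=8.
Op 5: insert b.com -> 10.0.0.5 (expiry=8+5=13). clock=8
Op 6: tick 6 -> clock=14. purged={a.com,b.com}
Op 7: insert a.com -> 10.0.0.1 (expiry=14+1=15). clock=14
Op 8: insert c.com -> 10.0.0.5 (expiry=14+2=16). clock=14
Op 9: insert c.com -> 10.0.0.3 (expiry=14+12=26). clock=14
Op 10: insert b.com -> 10.0.0.1 (expiry=14+8=22). clock=14
Op 11: insert d.com -> 10.0.0.5 (expiry=14+12=26). clock=14
Op 12: insert d.com -> 10.0.0.2 (expiry=14+2=16). clock=14
Op 13: insert b.com -> 10.0.0.3 (expiry=14+1=15). clock=14
Op 14: insert d.com -> 10.0.0.5 (expiry=14+3=17). clock=14
Op 15: insert d.com -> 10.0.0.2 (expiry=14+10=24). clock=14
Op 16: insert a.com -> 10.0.0.3 (expiry=14+1=15). clock=14
Op 17: tick 6 -> clock=20. purged={a.com,b.com}
Op 18: insert d.com -> 10.0.0.2 (expiry=20+12=32). clock=20
Op 19: tick 3 -> clock=23.
Op 20: tick 3 -> clock=26. purged={c.com}
Op 21: insert a.com -> 10.0.0.2 (expiry=26+8=34). clock=26
Op 22: insert a.com -> 10.0.0.2 (expiry=26+11=37). clock=26
Op 23: insert b.com -> 10.0.0.4 (expiry=26+10=36). clock=26
Op 24: insert c.com -> 10.0.0.4 (expiry=26+6=32). clock=26
Op 25: insert c.com -> 10.0.0.4 (expiry=26+5=31). clock=26
Op 26: insert c.com -> 10.0.0.4 (expiry=26+5=31). clock=26
Op 27: insert b.com -> 10.0.0.2 (expiry=26+7=33). clock=26
Op 28: tick 5 -> clock=31. purged={c.com}
Op 29: insert d.com -> 10.0.0.4 (expiry=31+4=35). clock=31
Op 30: insert d.com -> 10.0.0.3 (expiry=31+1=32). clock=31
Final clock = 31
Final cache (unexpired): {a.com,b.com,d.com} -> size=3

Answer: clock=31 cache_size=3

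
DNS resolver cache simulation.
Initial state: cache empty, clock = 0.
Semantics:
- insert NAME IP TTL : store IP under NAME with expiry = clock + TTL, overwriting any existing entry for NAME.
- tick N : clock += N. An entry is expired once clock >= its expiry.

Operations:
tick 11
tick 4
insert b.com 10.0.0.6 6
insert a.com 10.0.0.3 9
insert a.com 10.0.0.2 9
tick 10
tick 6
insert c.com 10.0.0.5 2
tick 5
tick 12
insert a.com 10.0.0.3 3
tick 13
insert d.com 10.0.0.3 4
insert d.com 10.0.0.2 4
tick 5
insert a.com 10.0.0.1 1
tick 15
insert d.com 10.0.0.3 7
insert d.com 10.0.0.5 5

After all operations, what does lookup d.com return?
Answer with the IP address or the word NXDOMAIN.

Answer: 10.0.0.5

Derivation:
Op 1: tick 11 -> clock=11.
Op 2: tick 4 -> clock=15.
Op 3: insert b.com -> 10.0.0.6 (expiry=15+6=21). clock=15
Op 4: insert a.com -> 10.0.0.3 (expiry=15+9=24). clock=15
Op 5: insert a.com -> 10.0.0.2 (expiry=15+9=24). clock=15
Op 6: tick 10 -> clock=25. purged={a.com,b.com}
Op 7: tick 6 -> clock=31.
Op 8: insert c.com -> 10.0.0.5 (expiry=31+2=33). clock=31
Op 9: tick 5 -> clock=36. purged={c.com}
Op 10: tick 12 -> clock=48.
Op 11: insert a.com -> 10.0.0.3 (expiry=48+3=51). clock=48
Op 12: tick 13 -> clock=61. purged={a.com}
Op 13: insert d.com -> 10.0.0.3 (expiry=61+4=65). clock=61
Op 14: insert d.com -> 10.0.0.2 (expiry=61+4=65). clock=61
Op 15: tick 5 -> clock=66. purged={d.com}
Op 16: insert a.com -> 10.0.0.1 (expiry=66+1=67). clock=66
Op 17: tick 15 -> clock=81. purged={a.com}
Op 18: insert d.com -> 10.0.0.3 (expiry=81+7=88). clock=81
Op 19: insert d.com -> 10.0.0.5 (expiry=81+5=86). clock=81
lookup d.com: present, ip=10.0.0.5 expiry=86 > clock=81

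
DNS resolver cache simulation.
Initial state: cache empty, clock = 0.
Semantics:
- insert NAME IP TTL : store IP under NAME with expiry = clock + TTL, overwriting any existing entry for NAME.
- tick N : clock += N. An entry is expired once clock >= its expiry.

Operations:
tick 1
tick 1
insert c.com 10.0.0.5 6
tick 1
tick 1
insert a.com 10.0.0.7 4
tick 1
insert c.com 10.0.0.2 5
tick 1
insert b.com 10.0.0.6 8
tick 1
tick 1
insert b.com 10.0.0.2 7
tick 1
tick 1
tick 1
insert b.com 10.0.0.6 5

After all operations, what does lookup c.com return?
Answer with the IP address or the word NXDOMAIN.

Answer: NXDOMAIN

Derivation:
Op 1: tick 1 -> clock=1.
Op 2: tick 1 -> clock=2.
Op 3: insert c.com -> 10.0.0.5 (expiry=2+6=8). clock=2
Op 4: tick 1 -> clock=3.
Op 5: tick 1 -> clock=4.
Op 6: insert a.com -> 10.0.0.7 (expiry=4+4=8). clock=4
Op 7: tick 1 -> clock=5.
Op 8: insert c.com -> 10.0.0.2 (expiry=5+5=10). clock=5
Op 9: tick 1 -> clock=6.
Op 10: insert b.com -> 10.0.0.6 (expiry=6+8=14). clock=6
Op 11: tick 1 -> clock=7.
Op 12: tick 1 -> clock=8. purged={a.com}
Op 13: insert b.com -> 10.0.0.2 (expiry=8+7=15). clock=8
Op 14: tick 1 -> clock=9.
Op 15: tick 1 -> clock=10. purged={c.com}
Op 16: tick 1 -> clock=11.
Op 17: insert b.com -> 10.0.0.6 (expiry=11+5=16). clock=11
lookup c.com: not in cache (expired or never inserted)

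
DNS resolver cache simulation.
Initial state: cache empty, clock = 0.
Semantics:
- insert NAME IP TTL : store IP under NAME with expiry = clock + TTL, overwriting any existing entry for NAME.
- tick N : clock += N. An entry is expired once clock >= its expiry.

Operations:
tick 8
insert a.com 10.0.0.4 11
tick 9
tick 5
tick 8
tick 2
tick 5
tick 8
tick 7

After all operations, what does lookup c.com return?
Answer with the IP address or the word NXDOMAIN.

Op 1: tick 8 -> clock=8.
Op 2: insert a.com -> 10.0.0.4 (expiry=8+11=19). clock=8
Op 3: tick 9 -> clock=17.
Op 4: tick 5 -> clock=22. purged={a.com}
Op 5: tick 8 -> clock=30.
Op 6: tick 2 -> clock=32.
Op 7: tick 5 -> clock=37.
Op 8: tick 8 -> clock=45.
Op 9: tick 7 -> clock=52.
lookup c.com: not in cache (expired or never inserted)

Answer: NXDOMAIN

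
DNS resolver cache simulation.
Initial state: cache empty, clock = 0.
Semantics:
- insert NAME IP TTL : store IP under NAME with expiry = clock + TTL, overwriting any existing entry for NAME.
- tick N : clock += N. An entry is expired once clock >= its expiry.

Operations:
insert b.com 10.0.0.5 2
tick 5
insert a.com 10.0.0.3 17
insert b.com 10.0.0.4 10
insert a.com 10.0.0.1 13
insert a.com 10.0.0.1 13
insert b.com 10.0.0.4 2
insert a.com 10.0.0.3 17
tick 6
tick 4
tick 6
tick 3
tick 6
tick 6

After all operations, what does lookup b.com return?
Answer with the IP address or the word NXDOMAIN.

Answer: NXDOMAIN

Derivation:
Op 1: insert b.com -> 10.0.0.5 (expiry=0+2=2). clock=0
Op 2: tick 5 -> clock=5. purged={b.com}
Op 3: insert a.com -> 10.0.0.3 (expiry=5+17=22). clock=5
Op 4: insert b.com -> 10.0.0.4 (expiry=5+10=15). clock=5
Op 5: insert a.com -> 10.0.0.1 (expiry=5+13=18). clock=5
Op 6: insert a.com -> 10.0.0.1 (expiry=5+13=18). clock=5
Op 7: insert b.com -> 10.0.0.4 (expiry=5+2=7). clock=5
Op 8: insert a.com -> 10.0.0.3 (expiry=5+17=22). clock=5
Op 9: tick 6 -> clock=11. purged={b.com}
Op 10: tick 4 -> clock=15.
Op 11: tick 6 -> clock=21.
Op 12: tick 3 -> clock=24. purged={a.com}
Op 13: tick 6 -> clock=30.
Op 14: tick 6 -> clock=36.
lookup b.com: not in cache (expired or never inserted)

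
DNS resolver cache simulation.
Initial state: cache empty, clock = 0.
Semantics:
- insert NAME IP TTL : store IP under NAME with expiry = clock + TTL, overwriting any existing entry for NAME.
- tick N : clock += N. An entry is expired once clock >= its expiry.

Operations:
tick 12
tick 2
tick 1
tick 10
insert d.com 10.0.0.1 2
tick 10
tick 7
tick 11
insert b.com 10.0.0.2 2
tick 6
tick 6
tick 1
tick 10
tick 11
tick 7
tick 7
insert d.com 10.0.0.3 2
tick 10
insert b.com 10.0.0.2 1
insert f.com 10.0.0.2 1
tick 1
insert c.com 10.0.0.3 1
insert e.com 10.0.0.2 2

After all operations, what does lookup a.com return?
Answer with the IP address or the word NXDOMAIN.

Answer: NXDOMAIN

Derivation:
Op 1: tick 12 -> clock=12.
Op 2: tick 2 -> clock=14.
Op 3: tick 1 -> clock=15.
Op 4: tick 10 -> clock=25.
Op 5: insert d.com -> 10.0.0.1 (expiry=25+2=27). clock=25
Op 6: tick 10 -> clock=35. purged={d.com}
Op 7: tick 7 -> clock=42.
Op 8: tick 11 -> clock=53.
Op 9: insert b.com -> 10.0.0.2 (expiry=53+2=55). clock=53
Op 10: tick 6 -> clock=59. purged={b.com}
Op 11: tick 6 -> clock=65.
Op 12: tick 1 -> clock=66.
Op 13: tick 10 -> clock=76.
Op 14: tick 11 -> clock=87.
Op 15: tick 7 -> clock=94.
Op 16: tick 7 -> clock=101.
Op 17: insert d.com -> 10.0.0.3 (expiry=101+2=103). clock=101
Op 18: tick 10 -> clock=111. purged={d.com}
Op 19: insert b.com -> 10.0.0.2 (expiry=111+1=112). clock=111
Op 20: insert f.com -> 10.0.0.2 (expiry=111+1=112). clock=111
Op 21: tick 1 -> clock=112. purged={b.com,f.com}
Op 22: insert c.com -> 10.0.0.3 (expiry=112+1=113). clock=112
Op 23: insert e.com -> 10.0.0.2 (expiry=112+2=114). clock=112
lookup a.com: not in cache (expired or never inserted)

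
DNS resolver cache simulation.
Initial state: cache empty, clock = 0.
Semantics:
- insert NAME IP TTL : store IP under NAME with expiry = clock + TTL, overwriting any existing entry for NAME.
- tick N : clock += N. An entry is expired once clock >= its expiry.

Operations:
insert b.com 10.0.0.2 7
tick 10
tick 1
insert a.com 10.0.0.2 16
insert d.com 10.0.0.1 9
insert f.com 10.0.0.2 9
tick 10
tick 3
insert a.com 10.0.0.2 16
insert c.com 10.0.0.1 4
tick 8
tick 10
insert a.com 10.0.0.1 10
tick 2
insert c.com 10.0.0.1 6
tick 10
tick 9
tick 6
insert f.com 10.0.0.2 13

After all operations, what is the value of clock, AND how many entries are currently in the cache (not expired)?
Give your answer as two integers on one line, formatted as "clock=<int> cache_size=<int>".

Answer: clock=69 cache_size=1

Derivation:
Op 1: insert b.com -> 10.0.0.2 (expiry=0+7=7). clock=0
Op 2: tick 10 -> clock=10. purged={b.com}
Op 3: tick 1 -> clock=11.
Op 4: insert a.com -> 10.0.0.2 (expiry=11+16=27). clock=11
Op 5: insert d.com -> 10.0.0.1 (expiry=11+9=20). clock=11
Op 6: insert f.com -> 10.0.0.2 (expiry=11+9=20). clock=11
Op 7: tick 10 -> clock=21. purged={d.com,f.com}
Op 8: tick 3 -> clock=24.
Op 9: insert a.com -> 10.0.0.2 (expiry=24+16=40). clock=24
Op 10: insert c.com -> 10.0.0.1 (expiry=24+4=28). clock=24
Op 11: tick 8 -> clock=32. purged={c.com}
Op 12: tick 10 -> clock=42. purged={a.com}
Op 13: insert a.com -> 10.0.0.1 (expiry=42+10=52). clock=42
Op 14: tick 2 -> clock=44.
Op 15: insert c.com -> 10.0.0.1 (expiry=44+6=50). clock=44
Op 16: tick 10 -> clock=54. purged={a.com,c.com}
Op 17: tick 9 -> clock=63.
Op 18: tick 6 -> clock=69.
Op 19: insert f.com -> 10.0.0.2 (expiry=69+13=82). clock=69
Final clock = 69
Final cache (unexpired): {f.com} -> size=1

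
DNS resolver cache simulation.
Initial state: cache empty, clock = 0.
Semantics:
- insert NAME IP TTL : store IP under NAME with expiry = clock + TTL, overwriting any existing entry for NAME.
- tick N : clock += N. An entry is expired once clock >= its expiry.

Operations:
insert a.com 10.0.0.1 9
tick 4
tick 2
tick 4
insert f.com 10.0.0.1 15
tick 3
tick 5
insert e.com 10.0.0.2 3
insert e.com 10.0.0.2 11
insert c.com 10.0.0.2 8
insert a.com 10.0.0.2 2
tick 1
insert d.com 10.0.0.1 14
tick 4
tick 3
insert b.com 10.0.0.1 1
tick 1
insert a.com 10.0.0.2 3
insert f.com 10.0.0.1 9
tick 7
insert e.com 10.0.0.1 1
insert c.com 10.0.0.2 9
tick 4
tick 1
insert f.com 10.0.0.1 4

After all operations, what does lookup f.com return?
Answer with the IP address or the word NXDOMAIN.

Answer: 10.0.0.1

Derivation:
Op 1: insert a.com -> 10.0.0.1 (expiry=0+9=9). clock=0
Op 2: tick 4 -> clock=4.
Op 3: tick 2 -> clock=6.
Op 4: tick 4 -> clock=10. purged={a.com}
Op 5: insert f.com -> 10.0.0.1 (expiry=10+15=25). clock=10
Op 6: tick 3 -> clock=13.
Op 7: tick 5 -> clock=18.
Op 8: insert e.com -> 10.0.0.2 (expiry=18+3=21). clock=18
Op 9: insert e.com -> 10.0.0.2 (expiry=18+11=29). clock=18
Op 10: insert c.com -> 10.0.0.2 (expiry=18+8=26). clock=18
Op 11: insert a.com -> 10.0.0.2 (expiry=18+2=20). clock=18
Op 12: tick 1 -> clock=19.
Op 13: insert d.com -> 10.0.0.1 (expiry=19+14=33). clock=19
Op 14: tick 4 -> clock=23. purged={a.com}
Op 15: tick 3 -> clock=26. purged={c.com,f.com}
Op 16: insert b.com -> 10.0.0.1 (expiry=26+1=27). clock=26
Op 17: tick 1 -> clock=27. purged={b.com}
Op 18: insert a.com -> 10.0.0.2 (expiry=27+3=30). clock=27
Op 19: insert f.com -> 10.0.0.1 (expiry=27+9=36). clock=27
Op 20: tick 7 -> clock=34. purged={a.com,d.com,e.com}
Op 21: insert e.com -> 10.0.0.1 (expiry=34+1=35). clock=34
Op 22: insert c.com -> 10.0.0.2 (expiry=34+9=43). clock=34
Op 23: tick 4 -> clock=38. purged={e.com,f.com}
Op 24: tick 1 -> clock=39.
Op 25: insert f.com -> 10.0.0.1 (expiry=39+4=43). clock=39
lookup f.com: present, ip=10.0.0.1 expiry=43 > clock=39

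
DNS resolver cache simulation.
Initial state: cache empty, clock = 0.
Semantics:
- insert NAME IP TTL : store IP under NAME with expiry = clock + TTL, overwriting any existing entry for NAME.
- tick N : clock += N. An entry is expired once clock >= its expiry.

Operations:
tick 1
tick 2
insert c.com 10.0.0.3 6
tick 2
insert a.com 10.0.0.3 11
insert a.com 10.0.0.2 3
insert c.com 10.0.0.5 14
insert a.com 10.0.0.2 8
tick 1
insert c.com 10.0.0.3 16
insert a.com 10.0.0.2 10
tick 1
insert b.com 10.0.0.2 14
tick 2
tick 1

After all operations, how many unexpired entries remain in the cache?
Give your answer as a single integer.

Answer: 3

Derivation:
Op 1: tick 1 -> clock=1.
Op 2: tick 2 -> clock=3.
Op 3: insert c.com -> 10.0.0.3 (expiry=3+6=9). clock=3
Op 4: tick 2 -> clock=5.
Op 5: insert a.com -> 10.0.0.3 (expiry=5+11=16). clock=5
Op 6: insert a.com -> 10.0.0.2 (expiry=5+3=8). clock=5
Op 7: insert c.com -> 10.0.0.5 (expiry=5+14=19). clock=5
Op 8: insert a.com -> 10.0.0.2 (expiry=5+8=13). clock=5
Op 9: tick 1 -> clock=6.
Op 10: insert c.com -> 10.0.0.3 (expiry=6+16=22). clock=6
Op 11: insert a.com -> 10.0.0.2 (expiry=6+10=16). clock=6
Op 12: tick 1 -> clock=7.
Op 13: insert b.com -> 10.0.0.2 (expiry=7+14=21). clock=7
Op 14: tick 2 -> clock=9.
Op 15: tick 1 -> clock=10.
Final cache (unexpired): {a.com,b.com,c.com} -> size=3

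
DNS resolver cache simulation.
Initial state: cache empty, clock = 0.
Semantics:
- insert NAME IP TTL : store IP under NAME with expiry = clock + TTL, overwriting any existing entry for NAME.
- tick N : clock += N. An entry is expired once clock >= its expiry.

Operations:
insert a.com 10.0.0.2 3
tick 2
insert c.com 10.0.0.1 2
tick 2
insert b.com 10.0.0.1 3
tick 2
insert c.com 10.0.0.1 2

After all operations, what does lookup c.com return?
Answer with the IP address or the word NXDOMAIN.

Answer: 10.0.0.1

Derivation:
Op 1: insert a.com -> 10.0.0.2 (expiry=0+3=3). clock=0
Op 2: tick 2 -> clock=2.
Op 3: insert c.com -> 10.0.0.1 (expiry=2+2=4). clock=2
Op 4: tick 2 -> clock=4. purged={a.com,c.com}
Op 5: insert b.com -> 10.0.0.1 (expiry=4+3=7). clock=4
Op 6: tick 2 -> clock=6.
Op 7: insert c.com -> 10.0.0.1 (expiry=6+2=8). clock=6
lookup c.com: present, ip=10.0.0.1 expiry=8 > clock=6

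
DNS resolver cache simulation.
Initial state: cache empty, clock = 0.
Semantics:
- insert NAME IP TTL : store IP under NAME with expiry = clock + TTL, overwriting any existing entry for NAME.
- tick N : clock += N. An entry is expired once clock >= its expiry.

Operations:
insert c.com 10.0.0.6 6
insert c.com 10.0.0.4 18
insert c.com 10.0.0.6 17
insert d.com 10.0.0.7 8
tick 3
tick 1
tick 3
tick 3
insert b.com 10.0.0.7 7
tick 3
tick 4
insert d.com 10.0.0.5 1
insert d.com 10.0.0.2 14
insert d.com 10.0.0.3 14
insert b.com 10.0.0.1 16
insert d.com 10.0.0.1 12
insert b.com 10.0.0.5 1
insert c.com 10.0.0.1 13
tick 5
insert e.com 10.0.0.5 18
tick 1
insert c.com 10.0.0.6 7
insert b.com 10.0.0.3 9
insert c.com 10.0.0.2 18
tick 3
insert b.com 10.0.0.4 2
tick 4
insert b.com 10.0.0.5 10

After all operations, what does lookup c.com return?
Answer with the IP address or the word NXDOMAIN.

Op 1: insert c.com -> 10.0.0.6 (expiry=0+6=6). clock=0
Op 2: insert c.com -> 10.0.0.4 (expiry=0+18=18). clock=0
Op 3: insert c.com -> 10.0.0.6 (expiry=0+17=17). clock=0
Op 4: insert d.com -> 10.0.0.7 (expiry=0+8=8). clock=0
Op 5: tick 3 -> clock=3.
Op 6: tick 1 -> clock=4.
Op 7: tick 3 -> clock=7.
Op 8: tick 3 -> clock=10. purged={d.com}
Op 9: insert b.com -> 10.0.0.7 (expiry=10+7=17). clock=10
Op 10: tick 3 -> clock=13.
Op 11: tick 4 -> clock=17. purged={b.com,c.com}
Op 12: insert d.com -> 10.0.0.5 (expiry=17+1=18). clock=17
Op 13: insert d.com -> 10.0.0.2 (expiry=17+14=31). clock=17
Op 14: insert d.com -> 10.0.0.3 (expiry=17+14=31). clock=17
Op 15: insert b.com -> 10.0.0.1 (expiry=17+16=33). clock=17
Op 16: insert d.com -> 10.0.0.1 (expiry=17+12=29). clock=17
Op 17: insert b.com -> 10.0.0.5 (expiry=17+1=18). clock=17
Op 18: insert c.com -> 10.0.0.1 (expiry=17+13=30). clock=17
Op 19: tick 5 -> clock=22. purged={b.com}
Op 20: insert e.com -> 10.0.0.5 (expiry=22+18=40). clock=22
Op 21: tick 1 -> clock=23.
Op 22: insert c.com -> 10.0.0.6 (expiry=23+7=30). clock=23
Op 23: insert b.com -> 10.0.0.3 (expiry=23+9=32). clock=23
Op 24: insert c.com -> 10.0.0.2 (expiry=23+18=41). clock=23
Op 25: tick 3 -> clock=26.
Op 26: insert b.com -> 10.0.0.4 (expiry=26+2=28). clock=26
Op 27: tick 4 -> clock=30. purged={b.com,d.com}
Op 28: insert b.com -> 10.0.0.5 (expiry=30+10=40). clock=30
lookup c.com: present, ip=10.0.0.2 expiry=41 > clock=30

Answer: 10.0.0.2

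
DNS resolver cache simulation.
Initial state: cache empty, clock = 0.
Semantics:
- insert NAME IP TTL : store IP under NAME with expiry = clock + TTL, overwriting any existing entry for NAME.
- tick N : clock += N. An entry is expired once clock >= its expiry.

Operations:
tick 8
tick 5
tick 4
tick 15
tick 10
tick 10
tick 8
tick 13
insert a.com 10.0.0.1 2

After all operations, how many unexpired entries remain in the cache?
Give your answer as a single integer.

Op 1: tick 8 -> clock=8.
Op 2: tick 5 -> clock=13.
Op 3: tick 4 -> clock=17.
Op 4: tick 15 -> clock=32.
Op 5: tick 10 -> clock=42.
Op 6: tick 10 -> clock=52.
Op 7: tick 8 -> clock=60.
Op 8: tick 13 -> clock=73.
Op 9: insert a.com -> 10.0.0.1 (expiry=73+2=75). clock=73
Final cache (unexpired): {a.com} -> size=1

Answer: 1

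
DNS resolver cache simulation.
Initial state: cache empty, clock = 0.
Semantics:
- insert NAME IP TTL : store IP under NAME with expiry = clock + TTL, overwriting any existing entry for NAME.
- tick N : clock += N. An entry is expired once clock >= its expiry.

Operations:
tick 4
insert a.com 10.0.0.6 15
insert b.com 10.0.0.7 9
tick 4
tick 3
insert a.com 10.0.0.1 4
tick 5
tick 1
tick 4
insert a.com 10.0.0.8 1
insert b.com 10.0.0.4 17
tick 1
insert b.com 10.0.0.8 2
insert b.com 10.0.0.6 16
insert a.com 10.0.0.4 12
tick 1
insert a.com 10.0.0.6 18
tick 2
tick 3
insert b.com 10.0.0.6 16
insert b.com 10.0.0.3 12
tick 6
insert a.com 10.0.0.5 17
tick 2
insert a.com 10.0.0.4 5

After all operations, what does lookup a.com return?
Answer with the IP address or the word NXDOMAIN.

Op 1: tick 4 -> clock=4.
Op 2: insert a.com -> 10.0.0.6 (expiry=4+15=19). clock=4
Op 3: insert b.com -> 10.0.0.7 (expiry=4+9=13). clock=4
Op 4: tick 4 -> clock=8.
Op 5: tick 3 -> clock=11.
Op 6: insert a.com -> 10.0.0.1 (expiry=11+4=15). clock=11
Op 7: tick 5 -> clock=16. purged={a.com,b.com}
Op 8: tick 1 -> clock=17.
Op 9: tick 4 -> clock=21.
Op 10: insert a.com -> 10.0.0.8 (expiry=21+1=22). clock=21
Op 11: insert b.com -> 10.0.0.4 (expiry=21+17=38). clock=21
Op 12: tick 1 -> clock=22. purged={a.com}
Op 13: insert b.com -> 10.0.0.8 (expiry=22+2=24). clock=22
Op 14: insert b.com -> 10.0.0.6 (expiry=22+16=38). clock=22
Op 15: insert a.com -> 10.0.0.4 (expiry=22+12=34). clock=22
Op 16: tick 1 -> clock=23.
Op 17: insert a.com -> 10.0.0.6 (expiry=23+18=41). clock=23
Op 18: tick 2 -> clock=25.
Op 19: tick 3 -> clock=28.
Op 20: insert b.com -> 10.0.0.6 (expiry=28+16=44). clock=28
Op 21: insert b.com -> 10.0.0.3 (expiry=28+12=40). clock=28
Op 22: tick 6 -> clock=34.
Op 23: insert a.com -> 10.0.0.5 (expiry=34+17=51). clock=34
Op 24: tick 2 -> clock=36.
Op 25: insert a.com -> 10.0.0.4 (expiry=36+5=41). clock=36
lookup a.com: present, ip=10.0.0.4 expiry=41 > clock=36

Answer: 10.0.0.4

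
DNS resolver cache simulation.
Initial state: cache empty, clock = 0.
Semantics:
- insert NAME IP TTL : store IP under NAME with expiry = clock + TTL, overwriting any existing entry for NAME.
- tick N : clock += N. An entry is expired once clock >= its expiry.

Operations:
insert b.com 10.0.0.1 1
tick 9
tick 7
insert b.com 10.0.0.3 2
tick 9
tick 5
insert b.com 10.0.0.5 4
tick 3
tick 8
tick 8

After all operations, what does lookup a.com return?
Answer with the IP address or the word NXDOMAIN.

Op 1: insert b.com -> 10.0.0.1 (expiry=0+1=1). clock=0
Op 2: tick 9 -> clock=9. purged={b.com}
Op 3: tick 7 -> clock=16.
Op 4: insert b.com -> 10.0.0.3 (expiry=16+2=18). clock=16
Op 5: tick 9 -> clock=25. purged={b.com}
Op 6: tick 5 -> clock=30.
Op 7: insert b.com -> 10.0.0.5 (expiry=30+4=34). clock=30
Op 8: tick 3 -> clock=33.
Op 9: tick 8 -> clock=41. purged={b.com}
Op 10: tick 8 -> clock=49.
lookup a.com: not in cache (expired or never inserted)

Answer: NXDOMAIN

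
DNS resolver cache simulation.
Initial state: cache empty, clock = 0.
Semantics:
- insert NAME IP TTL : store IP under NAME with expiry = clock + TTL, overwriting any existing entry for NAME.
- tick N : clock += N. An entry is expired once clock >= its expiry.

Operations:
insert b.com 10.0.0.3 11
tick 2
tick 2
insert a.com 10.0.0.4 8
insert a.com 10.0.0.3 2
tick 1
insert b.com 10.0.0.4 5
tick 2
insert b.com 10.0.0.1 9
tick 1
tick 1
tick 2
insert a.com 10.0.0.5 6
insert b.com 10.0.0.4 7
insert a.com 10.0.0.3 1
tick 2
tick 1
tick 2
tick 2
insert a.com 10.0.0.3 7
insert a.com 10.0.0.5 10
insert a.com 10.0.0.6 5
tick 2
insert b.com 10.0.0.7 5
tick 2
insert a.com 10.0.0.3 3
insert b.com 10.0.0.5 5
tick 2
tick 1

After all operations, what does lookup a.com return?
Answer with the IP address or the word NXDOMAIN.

Op 1: insert b.com -> 10.0.0.3 (expiry=0+11=11). clock=0
Op 2: tick 2 -> clock=2.
Op 3: tick 2 -> clock=4.
Op 4: insert a.com -> 10.0.0.4 (expiry=4+8=12). clock=4
Op 5: insert a.com -> 10.0.0.3 (expiry=4+2=6). clock=4
Op 6: tick 1 -> clock=5.
Op 7: insert b.com -> 10.0.0.4 (expiry=5+5=10). clock=5
Op 8: tick 2 -> clock=7. purged={a.com}
Op 9: insert b.com -> 10.0.0.1 (expiry=7+9=16). clock=7
Op 10: tick 1 -> clock=8.
Op 11: tick 1 -> clock=9.
Op 12: tick 2 -> clock=11.
Op 13: insert a.com -> 10.0.0.5 (expiry=11+6=17). clock=11
Op 14: insert b.com -> 10.0.0.4 (expiry=11+7=18). clock=11
Op 15: insert a.com -> 10.0.0.3 (expiry=11+1=12). clock=11
Op 16: tick 2 -> clock=13. purged={a.com}
Op 17: tick 1 -> clock=14.
Op 18: tick 2 -> clock=16.
Op 19: tick 2 -> clock=18. purged={b.com}
Op 20: insert a.com -> 10.0.0.3 (expiry=18+7=25). clock=18
Op 21: insert a.com -> 10.0.0.5 (expiry=18+10=28). clock=18
Op 22: insert a.com -> 10.0.0.6 (expiry=18+5=23). clock=18
Op 23: tick 2 -> clock=20.
Op 24: insert b.com -> 10.0.0.7 (expiry=20+5=25). clock=20
Op 25: tick 2 -> clock=22.
Op 26: insert a.com -> 10.0.0.3 (expiry=22+3=25). clock=22
Op 27: insert b.com -> 10.0.0.5 (expiry=22+5=27). clock=22
Op 28: tick 2 -> clock=24.
Op 29: tick 1 -> clock=25. purged={a.com}
lookup a.com: not in cache (expired or never inserted)

Answer: NXDOMAIN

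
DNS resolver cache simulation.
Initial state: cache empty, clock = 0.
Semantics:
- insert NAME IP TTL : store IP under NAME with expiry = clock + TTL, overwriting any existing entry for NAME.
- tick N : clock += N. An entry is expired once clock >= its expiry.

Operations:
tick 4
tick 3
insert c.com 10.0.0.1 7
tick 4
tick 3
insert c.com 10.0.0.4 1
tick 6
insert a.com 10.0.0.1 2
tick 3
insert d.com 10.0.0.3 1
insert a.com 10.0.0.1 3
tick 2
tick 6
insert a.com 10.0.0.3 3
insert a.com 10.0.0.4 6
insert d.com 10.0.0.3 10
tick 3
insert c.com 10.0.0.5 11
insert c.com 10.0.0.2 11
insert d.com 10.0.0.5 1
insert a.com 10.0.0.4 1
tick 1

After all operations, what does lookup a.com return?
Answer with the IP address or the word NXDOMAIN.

Answer: NXDOMAIN

Derivation:
Op 1: tick 4 -> clock=4.
Op 2: tick 3 -> clock=7.
Op 3: insert c.com -> 10.0.0.1 (expiry=7+7=14). clock=7
Op 4: tick 4 -> clock=11.
Op 5: tick 3 -> clock=14. purged={c.com}
Op 6: insert c.com -> 10.0.0.4 (expiry=14+1=15). clock=14
Op 7: tick 6 -> clock=20. purged={c.com}
Op 8: insert a.com -> 10.0.0.1 (expiry=20+2=22). clock=20
Op 9: tick 3 -> clock=23. purged={a.com}
Op 10: insert d.com -> 10.0.0.3 (expiry=23+1=24). clock=23
Op 11: insert a.com -> 10.0.0.1 (expiry=23+3=26). clock=23
Op 12: tick 2 -> clock=25. purged={d.com}
Op 13: tick 6 -> clock=31. purged={a.com}
Op 14: insert a.com -> 10.0.0.3 (expiry=31+3=34). clock=31
Op 15: insert a.com -> 10.0.0.4 (expiry=31+6=37). clock=31
Op 16: insert d.com -> 10.0.0.3 (expiry=31+10=41). clock=31
Op 17: tick 3 -> clock=34.
Op 18: insert c.com -> 10.0.0.5 (expiry=34+11=45). clock=34
Op 19: insert c.com -> 10.0.0.2 (expiry=34+11=45). clock=34
Op 20: insert d.com -> 10.0.0.5 (expiry=34+1=35). clock=34
Op 21: insert a.com -> 10.0.0.4 (expiry=34+1=35). clock=34
Op 22: tick 1 -> clock=35. purged={a.com,d.com}
lookup a.com: not in cache (expired or never inserted)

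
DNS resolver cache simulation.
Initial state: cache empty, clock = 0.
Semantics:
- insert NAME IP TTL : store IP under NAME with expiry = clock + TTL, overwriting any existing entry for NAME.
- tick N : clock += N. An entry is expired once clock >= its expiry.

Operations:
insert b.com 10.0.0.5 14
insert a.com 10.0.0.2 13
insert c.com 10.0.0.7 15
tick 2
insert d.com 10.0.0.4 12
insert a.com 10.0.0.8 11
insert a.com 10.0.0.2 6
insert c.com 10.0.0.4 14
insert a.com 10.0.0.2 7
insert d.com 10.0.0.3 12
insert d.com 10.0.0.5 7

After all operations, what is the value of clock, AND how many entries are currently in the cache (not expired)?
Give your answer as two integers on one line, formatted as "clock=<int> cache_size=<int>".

Op 1: insert b.com -> 10.0.0.5 (expiry=0+14=14). clock=0
Op 2: insert a.com -> 10.0.0.2 (expiry=0+13=13). clock=0
Op 3: insert c.com -> 10.0.0.7 (expiry=0+15=15). clock=0
Op 4: tick 2 -> clock=2.
Op 5: insert d.com -> 10.0.0.4 (expiry=2+12=14). clock=2
Op 6: insert a.com -> 10.0.0.8 (expiry=2+11=13). clock=2
Op 7: insert a.com -> 10.0.0.2 (expiry=2+6=8). clock=2
Op 8: insert c.com -> 10.0.0.4 (expiry=2+14=16). clock=2
Op 9: insert a.com -> 10.0.0.2 (expiry=2+7=9). clock=2
Op 10: insert d.com -> 10.0.0.3 (expiry=2+12=14). clock=2
Op 11: insert d.com -> 10.0.0.5 (expiry=2+7=9). clock=2
Final clock = 2
Final cache (unexpired): {a.com,b.com,c.com,d.com} -> size=4

Answer: clock=2 cache_size=4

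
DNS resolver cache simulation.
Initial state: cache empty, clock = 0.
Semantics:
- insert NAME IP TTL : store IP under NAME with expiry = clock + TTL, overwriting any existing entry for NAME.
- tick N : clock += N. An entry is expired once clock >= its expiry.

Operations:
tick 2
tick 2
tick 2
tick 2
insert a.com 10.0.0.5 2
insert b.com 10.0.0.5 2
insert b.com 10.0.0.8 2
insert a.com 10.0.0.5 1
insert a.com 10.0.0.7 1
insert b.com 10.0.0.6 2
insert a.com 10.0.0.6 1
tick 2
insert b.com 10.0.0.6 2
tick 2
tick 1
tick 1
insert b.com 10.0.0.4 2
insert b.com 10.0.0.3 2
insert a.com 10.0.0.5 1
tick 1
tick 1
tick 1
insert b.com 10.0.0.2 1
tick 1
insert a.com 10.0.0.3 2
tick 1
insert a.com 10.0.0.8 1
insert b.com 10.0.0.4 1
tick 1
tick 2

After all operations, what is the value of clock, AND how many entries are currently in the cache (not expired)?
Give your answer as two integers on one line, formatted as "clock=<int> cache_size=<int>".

Answer: clock=22 cache_size=0

Derivation:
Op 1: tick 2 -> clock=2.
Op 2: tick 2 -> clock=4.
Op 3: tick 2 -> clock=6.
Op 4: tick 2 -> clock=8.
Op 5: insert a.com -> 10.0.0.5 (expiry=8+2=10). clock=8
Op 6: insert b.com -> 10.0.0.5 (expiry=8+2=10). clock=8
Op 7: insert b.com -> 10.0.0.8 (expiry=8+2=10). clock=8
Op 8: insert a.com -> 10.0.0.5 (expiry=8+1=9). clock=8
Op 9: insert a.com -> 10.0.0.7 (expiry=8+1=9). clock=8
Op 10: insert b.com -> 10.0.0.6 (expiry=8+2=10). clock=8
Op 11: insert a.com -> 10.0.0.6 (expiry=8+1=9). clock=8
Op 12: tick 2 -> clock=10. purged={a.com,b.com}
Op 13: insert b.com -> 10.0.0.6 (expiry=10+2=12). clock=10
Op 14: tick 2 -> clock=12. purged={b.com}
Op 15: tick 1 -> clock=13.
Op 16: tick 1 -> clock=14.
Op 17: insert b.com -> 10.0.0.4 (expiry=14+2=16). clock=14
Op 18: insert b.com -> 10.0.0.3 (expiry=14+2=16). clock=14
Op 19: insert a.com -> 10.0.0.5 (expiry=14+1=15). clock=14
Op 20: tick 1 -> clock=15. purged={a.com}
Op 21: tick 1 -> clock=16. purged={b.com}
Op 22: tick 1 -> clock=17.
Op 23: insert b.com -> 10.0.0.2 (expiry=17+1=18). clock=17
Op 24: tick 1 -> clock=18. purged={b.com}
Op 25: insert a.com -> 10.0.0.3 (expiry=18+2=20). clock=18
Op 26: tick 1 -> clock=19.
Op 27: insert a.com -> 10.0.0.8 (expiry=19+1=20). clock=19
Op 28: insert b.com -> 10.0.0.4 (expiry=19+1=20). clock=19
Op 29: tick 1 -> clock=20. purged={a.com,b.com}
Op 30: tick 2 -> clock=22.
Final clock = 22
Final cache (unexpired): {} -> size=0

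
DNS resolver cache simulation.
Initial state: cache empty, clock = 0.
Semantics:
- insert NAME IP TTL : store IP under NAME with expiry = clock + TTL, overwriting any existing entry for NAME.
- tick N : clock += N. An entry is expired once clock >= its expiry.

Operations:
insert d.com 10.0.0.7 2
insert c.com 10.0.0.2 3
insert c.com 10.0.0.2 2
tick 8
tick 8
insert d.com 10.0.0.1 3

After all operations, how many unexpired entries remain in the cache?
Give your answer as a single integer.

Op 1: insert d.com -> 10.0.0.7 (expiry=0+2=2). clock=0
Op 2: insert c.com -> 10.0.0.2 (expiry=0+3=3). clock=0
Op 3: insert c.com -> 10.0.0.2 (expiry=0+2=2). clock=0
Op 4: tick 8 -> clock=8. purged={c.com,d.com}
Op 5: tick 8 -> clock=16.
Op 6: insert d.com -> 10.0.0.1 (expiry=16+3=19). clock=16
Final cache (unexpired): {d.com} -> size=1

Answer: 1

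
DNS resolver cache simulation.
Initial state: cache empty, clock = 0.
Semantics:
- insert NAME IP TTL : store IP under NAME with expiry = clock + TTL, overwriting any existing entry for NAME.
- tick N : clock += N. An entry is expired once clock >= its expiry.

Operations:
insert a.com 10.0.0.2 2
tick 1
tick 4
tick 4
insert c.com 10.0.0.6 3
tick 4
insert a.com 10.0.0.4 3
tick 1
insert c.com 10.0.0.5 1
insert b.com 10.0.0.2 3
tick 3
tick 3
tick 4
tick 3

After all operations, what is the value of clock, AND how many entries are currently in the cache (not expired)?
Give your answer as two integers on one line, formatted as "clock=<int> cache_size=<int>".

Op 1: insert a.com -> 10.0.0.2 (expiry=0+2=2). clock=0
Op 2: tick 1 -> clock=1.
Op 3: tick 4 -> clock=5. purged={a.com}
Op 4: tick 4 -> clock=9.
Op 5: insert c.com -> 10.0.0.6 (expiry=9+3=12). clock=9
Op 6: tick 4 -> clock=13. purged={c.com}
Op 7: insert a.com -> 10.0.0.4 (expiry=13+3=16). clock=13
Op 8: tick 1 -> clock=14.
Op 9: insert c.com -> 10.0.0.5 (expiry=14+1=15). clock=14
Op 10: insert b.com -> 10.0.0.2 (expiry=14+3=17). clock=14
Op 11: tick 3 -> clock=17. purged={a.com,b.com,c.com}
Op 12: tick 3 -> clock=20.
Op 13: tick 4 -> clock=24.
Op 14: tick 3 -> clock=27.
Final clock = 27
Final cache (unexpired): {} -> size=0

Answer: clock=27 cache_size=0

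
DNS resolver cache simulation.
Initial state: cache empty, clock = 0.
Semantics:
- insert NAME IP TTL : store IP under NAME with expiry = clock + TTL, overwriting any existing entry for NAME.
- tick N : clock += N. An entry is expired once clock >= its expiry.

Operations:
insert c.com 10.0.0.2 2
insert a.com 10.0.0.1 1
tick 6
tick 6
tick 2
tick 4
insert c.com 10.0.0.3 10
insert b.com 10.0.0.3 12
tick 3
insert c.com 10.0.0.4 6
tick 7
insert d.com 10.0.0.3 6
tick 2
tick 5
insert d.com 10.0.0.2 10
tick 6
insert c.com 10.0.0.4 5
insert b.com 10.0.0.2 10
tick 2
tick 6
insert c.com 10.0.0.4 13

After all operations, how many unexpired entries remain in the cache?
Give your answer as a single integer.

Answer: 2

Derivation:
Op 1: insert c.com -> 10.0.0.2 (expiry=0+2=2). clock=0
Op 2: insert a.com -> 10.0.0.1 (expiry=0+1=1). clock=0
Op 3: tick 6 -> clock=6. purged={a.com,c.com}
Op 4: tick 6 -> clock=12.
Op 5: tick 2 -> clock=14.
Op 6: tick 4 -> clock=18.
Op 7: insert c.com -> 10.0.0.3 (expiry=18+10=28). clock=18
Op 8: insert b.com -> 10.0.0.3 (expiry=18+12=30). clock=18
Op 9: tick 3 -> clock=21.
Op 10: insert c.com -> 10.0.0.4 (expiry=21+6=27). clock=21
Op 11: tick 7 -> clock=28. purged={c.com}
Op 12: insert d.com -> 10.0.0.3 (expiry=28+6=34). clock=28
Op 13: tick 2 -> clock=30. purged={b.com}
Op 14: tick 5 -> clock=35. purged={d.com}
Op 15: insert d.com -> 10.0.0.2 (expiry=35+10=45). clock=35
Op 16: tick 6 -> clock=41.
Op 17: insert c.com -> 10.0.0.4 (expiry=41+5=46). clock=41
Op 18: insert b.com -> 10.0.0.2 (expiry=41+10=51). clock=41
Op 19: tick 2 -> clock=43.
Op 20: tick 6 -> clock=49. purged={c.com,d.com}
Op 21: insert c.com -> 10.0.0.4 (expiry=49+13=62). clock=49
Final cache (unexpired): {b.com,c.com} -> size=2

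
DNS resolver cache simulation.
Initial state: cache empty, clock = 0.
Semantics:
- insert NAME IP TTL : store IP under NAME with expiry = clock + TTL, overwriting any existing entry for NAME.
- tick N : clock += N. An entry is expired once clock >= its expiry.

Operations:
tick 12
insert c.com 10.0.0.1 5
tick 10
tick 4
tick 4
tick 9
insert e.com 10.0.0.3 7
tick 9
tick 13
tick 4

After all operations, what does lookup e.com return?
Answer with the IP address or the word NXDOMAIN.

Op 1: tick 12 -> clock=12.
Op 2: insert c.com -> 10.0.0.1 (expiry=12+5=17). clock=12
Op 3: tick 10 -> clock=22. purged={c.com}
Op 4: tick 4 -> clock=26.
Op 5: tick 4 -> clock=30.
Op 6: tick 9 -> clock=39.
Op 7: insert e.com -> 10.0.0.3 (expiry=39+7=46). clock=39
Op 8: tick 9 -> clock=48. purged={e.com}
Op 9: tick 13 -> clock=61.
Op 10: tick 4 -> clock=65.
lookup e.com: not in cache (expired or never inserted)

Answer: NXDOMAIN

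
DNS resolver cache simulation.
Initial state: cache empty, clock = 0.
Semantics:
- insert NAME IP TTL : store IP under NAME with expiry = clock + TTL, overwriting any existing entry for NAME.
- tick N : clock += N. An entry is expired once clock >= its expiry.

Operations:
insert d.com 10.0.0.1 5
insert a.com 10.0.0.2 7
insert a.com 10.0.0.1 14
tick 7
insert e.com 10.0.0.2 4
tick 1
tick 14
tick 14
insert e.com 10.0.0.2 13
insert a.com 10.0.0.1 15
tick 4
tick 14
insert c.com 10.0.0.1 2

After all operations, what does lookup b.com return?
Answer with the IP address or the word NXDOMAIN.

Op 1: insert d.com -> 10.0.0.1 (expiry=0+5=5). clock=0
Op 2: insert a.com -> 10.0.0.2 (expiry=0+7=7). clock=0
Op 3: insert a.com -> 10.0.0.1 (expiry=0+14=14). clock=0
Op 4: tick 7 -> clock=7. purged={d.com}
Op 5: insert e.com -> 10.0.0.2 (expiry=7+4=11). clock=7
Op 6: tick 1 -> clock=8.
Op 7: tick 14 -> clock=22. purged={a.com,e.com}
Op 8: tick 14 -> clock=36.
Op 9: insert e.com -> 10.0.0.2 (expiry=36+13=49). clock=36
Op 10: insert a.com -> 10.0.0.1 (expiry=36+15=51). clock=36
Op 11: tick 4 -> clock=40.
Op 12: tick 14 -> clock=54. purged={a.com,e.com}
Op 13: insert c.com -> 10.0.0.1 (expiry=54+2=56). clock=54
lookup b.com: not in cache (expired or never inserted)

Answer: NXDOMAIN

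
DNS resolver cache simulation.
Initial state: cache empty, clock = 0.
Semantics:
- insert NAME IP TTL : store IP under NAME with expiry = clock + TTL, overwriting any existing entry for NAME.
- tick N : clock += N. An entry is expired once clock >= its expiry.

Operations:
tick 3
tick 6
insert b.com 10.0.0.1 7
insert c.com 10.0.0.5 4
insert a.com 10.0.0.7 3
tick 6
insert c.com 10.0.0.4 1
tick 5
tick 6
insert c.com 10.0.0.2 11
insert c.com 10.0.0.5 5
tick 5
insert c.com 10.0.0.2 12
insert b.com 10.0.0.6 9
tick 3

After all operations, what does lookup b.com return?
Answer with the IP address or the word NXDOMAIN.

Answer: 10.0.0.6

Derivation:
Op 1: tick 3 -> clock=3.
Op 2: tick 6 -> clock=9.
Op 3: insert b.com -> 10.0.0.1 (expiry=9+7=16). clock=9
Op 4: insert c.com -> 10.0.0.5 (expiry=9+4=13). clock=9
Op 5: insert a.com -> 10.0.0.7 (expiry=9+3=12). clock=9
Op 6: tick 6 -> clock=15. purged={a.com,c.com}
Op 7: insert c.com -> 10.0.0.4 (expiry=15+1=16). clock=15
Op 8: tick 5 -> clock=20. purged={b.com,c.com}
Op 9: tick 6 -> clock=26.
Op 10: insert c.com -> 10.0.0.2 (expiry=26+11=37). clock=26
Op 11: insert c.com -> 10.0.0.5 (expiry=26+5=31). clock=26
Op 12: tick 5 -> clock=31. purged={c.com}
Op 13: insert c.com -> 10.0.0.2 (expiry=31+12=43). clock=31
Op 14: insert b.com -> 10.0.0.6 (expiry=31+9=40). clock=31
Op 15: tick 3 -> clock=34.
lookup b.com: present, ip=10.0.0.6 expiry=40 > clock=34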